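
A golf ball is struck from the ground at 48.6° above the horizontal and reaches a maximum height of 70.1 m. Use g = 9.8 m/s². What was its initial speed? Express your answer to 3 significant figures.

49.4 m/s

At maximum height v_y = 0, so (v₀ sin θ)² = 2 g H.
v₀ sin 48.6° = √(2 × 9.8 × 70.1) = 37.07 m/s.
v₀ = 37.07 / sin 48.6° = 37.07 / 0.7501 = 49.4 m/s.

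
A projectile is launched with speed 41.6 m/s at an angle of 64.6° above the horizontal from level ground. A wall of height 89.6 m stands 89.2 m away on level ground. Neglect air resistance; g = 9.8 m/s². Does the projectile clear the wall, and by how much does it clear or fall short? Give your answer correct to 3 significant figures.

No — it falls 24.2 m short of clearing the wall.

v_x = 41.6 cos 64.6° = 17.84 m/s; v_y0 = 41.6 sin 64.6° = 37.58 m/s.
Time to reach the wall: t = 89.2 / 17.84 = 5.000 s.
Height at that point: y = 37.58×5.000 − 4.900×5.000² = 65.40 m.
That is 89.6 − 65.40 = 24.2 m below the top of the wall, so the projectile does not clear it.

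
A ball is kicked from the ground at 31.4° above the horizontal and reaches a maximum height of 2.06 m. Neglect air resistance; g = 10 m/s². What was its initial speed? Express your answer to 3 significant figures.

At maximum height v_y = 0, so (v₀ sin θ)² = 2 g H.
v₀ sin 31.4° = √(2 × 10 × 2.06) = 6.419 m/s.
v₀ = 6.419 / sin 31.4° = 6.419 / 0.5210 = 12.3 m/s.

12.3 m/s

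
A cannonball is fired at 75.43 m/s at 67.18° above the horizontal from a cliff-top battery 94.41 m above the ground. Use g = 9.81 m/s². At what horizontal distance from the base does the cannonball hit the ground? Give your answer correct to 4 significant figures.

451.2 m

Components: v_x = 75.43 cos 67.18° = 29.255 m/s, v_y = 75.43 sin 67.18° = 69.526 m/s.
Vertical: 0 = 94.41 + 69.526 t − ½(9.81) t² ⇒ 4.905 t² − 69.526 t − 94.41 = 0.
t = [69.526 + √(4833.9 + 1852.3)] / 9.810 = 15.423 s.
Horizontal: R = v_x · t = 29.255 × 15.423 = 451.2 m.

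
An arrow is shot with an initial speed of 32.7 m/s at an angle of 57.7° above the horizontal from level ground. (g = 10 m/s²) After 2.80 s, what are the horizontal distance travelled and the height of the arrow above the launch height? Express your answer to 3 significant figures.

x = 48.9 m, y = 38.2 m

v_x = 32.7 cos 57.7° = 17.47 m/s; v_y0 = 32.7 sin 57.7° = 27.64 m/s.
x = v_x t = 17.47 × 2.80 = 48.9 m.
y = v_y0 t − ½ g t² = 27.64×2.80 − 5.000×2.80² = 38.2 m.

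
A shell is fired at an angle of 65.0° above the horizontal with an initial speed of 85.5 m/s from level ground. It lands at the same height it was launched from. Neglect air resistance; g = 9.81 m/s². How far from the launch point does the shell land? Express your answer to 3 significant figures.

Components: v_x = 85.5 cos 65.0° = 36.13 m/s, v_y = 85.5 sin 65.0° = 77.49 m/s.
Time of flight (same landing height): t = 2 v_y / g = 2 × 77.49 / 9.81 = 15.80 s.
Range: R = v_x · t = 36.13 × 15.80 = 571 m.

571 m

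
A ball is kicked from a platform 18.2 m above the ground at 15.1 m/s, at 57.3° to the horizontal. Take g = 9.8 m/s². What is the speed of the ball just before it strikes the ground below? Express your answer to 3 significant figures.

24.2 m/s

v_x = 15.1 cos 57.3° = 8.158 m/s is unchanged throughout.
For the vertical component, v_y² = v_y0² + 2 g h = (12.71)² + 2×9.8×18.2 = 518.3, so |v_y| = 22.77 m/s.
Impact speed = √(v_x² + v_y²) = √(66.55 + 518.3) = 24.2 m/s.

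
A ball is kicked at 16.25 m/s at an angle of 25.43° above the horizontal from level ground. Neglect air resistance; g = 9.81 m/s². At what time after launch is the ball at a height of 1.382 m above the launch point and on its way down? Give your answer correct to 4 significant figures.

v_y0 = 16.25 sin 25.43° = 6.9779 m/s.
Set y = v_y0 t − ½ g t² = 1.382: 4.905 t² − 6.9779 t + 1.382 = 0.
t = [6.9779 ± √(48.691 − 27.115)] / 9.81 = (6.9779 ± 4.6450) / 9.81, giving t = 0.2378 s or t = 1.185 s.
On the way down corresponds to the larger root: t = 1.185 s.

1.185 s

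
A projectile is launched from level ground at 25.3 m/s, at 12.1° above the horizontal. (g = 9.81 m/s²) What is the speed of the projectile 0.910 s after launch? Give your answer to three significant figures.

v_x = 25.3 cos 12.1° = 24.74 m/s (constant).
v_y(t) = 25.3 sin 12.1° − g t = 5.303 − 9.81 × 0.910 = -3.624 m/s.
Speed = √(v_x² + v_y²) = √(612.1 + 13.13) = 25.0 m/s.

25.0 m/s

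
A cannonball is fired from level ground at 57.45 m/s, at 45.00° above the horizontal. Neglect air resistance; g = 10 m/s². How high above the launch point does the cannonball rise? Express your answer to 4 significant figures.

82.51 m

Vertical component of launch velocity: v_y = 57.45 sin 45.00° = 40.623 m/s.
At the highest point the vertical velocity is zero, so v_y² = 2 g h_max.
h_max = (40.623)² / (2 × 10) = 1650.2 / 20.00 = 82.51 m.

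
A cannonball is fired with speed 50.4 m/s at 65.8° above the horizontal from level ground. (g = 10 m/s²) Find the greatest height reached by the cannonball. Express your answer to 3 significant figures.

106 m

Vertical component of launch velocity: v_y = 50.4 sin 65.8° = 45.97 m/s.
At the highest point the vertical velocity is zero, so v_y² = 2 g h_max.
h_max = (45.97)² / (2 × 10) = 2113 / 20.00 = 106 m.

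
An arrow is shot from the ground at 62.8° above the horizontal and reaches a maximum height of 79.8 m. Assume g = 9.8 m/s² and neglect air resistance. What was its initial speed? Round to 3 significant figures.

At maximum height v_y = 0, so (v₀ sin θ)² = 2 g H.
v₀ sin 62.8° = √(2 × 9.8 × 79.8) = 39.55 m/s.
v₀ = 39.55 / sin 62.8° = 39.55 / 0.8894 = 44.5 m/s.

44.5 m/s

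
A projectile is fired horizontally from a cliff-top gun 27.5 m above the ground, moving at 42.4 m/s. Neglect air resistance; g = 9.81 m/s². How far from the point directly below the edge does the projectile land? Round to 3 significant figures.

100 m

Initial vertical velocity is zero, so the fall time comes from h = ½ g t²: t = √(2 × 27.5 / 9.81) = 2.368 s.
Horizontal motion is uniform at 42.4 m/s, so x = 42.4 × 2.368 = 100 m.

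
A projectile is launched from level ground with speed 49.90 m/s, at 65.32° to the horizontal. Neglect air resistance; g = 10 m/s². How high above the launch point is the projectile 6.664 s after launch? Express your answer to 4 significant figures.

v_y0 = 49.90 sin 65.32° = 45.342 m/s.
y(t) = v_y0 t − ½ g t² = 45.342×6.664 − 5.000×6.664² = 80.11 m.

80.11 m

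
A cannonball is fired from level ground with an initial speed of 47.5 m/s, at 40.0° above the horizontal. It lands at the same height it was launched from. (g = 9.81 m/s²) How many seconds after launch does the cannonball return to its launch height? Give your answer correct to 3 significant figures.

6.22 s

Vertical component: v_y = 47.5 sin 40.0° = 30.53 m/s.
For a projectile landing at launch height, time of flight is t = 2 v_y / g = 2 × 30.53 / 9.81 = 6.22 s.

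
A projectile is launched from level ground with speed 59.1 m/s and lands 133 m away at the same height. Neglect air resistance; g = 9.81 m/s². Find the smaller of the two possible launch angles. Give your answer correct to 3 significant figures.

11.0°

Level-ground range: R = v₀² sin(2θ)/g ⇒ sin 2θ = R g / v₀² = 133×9.81/59.1² = 0.3735.
2θ = arcsin(0.3735) = 21.93° or 180° − 21.93° = 158.07°.
So θ = 11.0° or θ = 79.0°.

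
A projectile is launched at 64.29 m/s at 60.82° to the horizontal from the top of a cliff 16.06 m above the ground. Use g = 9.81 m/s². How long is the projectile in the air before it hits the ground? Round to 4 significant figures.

Vertical component: v_y = 64.29 sin 60.82° = 56.131 m/s.
Taking up as positive with launch at y = 16.06 m, landing at y = 0: 0 = 16.06 + 56.131 t − ½(9.81) t².
Solving 4.905 t² − 56.131 t − 16.06 = 0 gives t = [56.131 + √(56.131² + 4·4.905·16.06)] / 9.810 = 11.72 s.

11.72 s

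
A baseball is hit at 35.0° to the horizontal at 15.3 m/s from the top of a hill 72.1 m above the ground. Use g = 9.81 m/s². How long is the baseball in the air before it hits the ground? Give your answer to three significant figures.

Vertical component: v_y = 15.3 sin 35.0° = 8.776 m/s.
Taking up as positive with launch at y = 72.1 m, landing at y = 0: 0 = 72.1 + 8.776 t − ½(9.81) t².
Solving 4.905 t² − 8.776 t − 72.1 = 0 gives t = [8.776 + √(8.776² + 4·4.905·72.1)] / 9.810 = 4.83 s.

4.83 s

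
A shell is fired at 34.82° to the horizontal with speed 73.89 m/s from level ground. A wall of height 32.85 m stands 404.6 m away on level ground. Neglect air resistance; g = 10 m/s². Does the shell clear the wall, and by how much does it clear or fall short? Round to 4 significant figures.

v_x = 73.89 cos 34.82° = 60.660 m/s; v_y0 = 73.89 sin 34.82° = 42.191 m/s.
Time to reach the wall: t = 404.6 / 60.660 = 6.6700 s.
Height at that point: y = 42.191×6.6700 − 5.000×6.6700² = 58.969 m.
That is 58.969 − 32.85 = 26.12 m above the top of the wall, so the shell clears it.

Yes — it clears the wall by 26.12 m.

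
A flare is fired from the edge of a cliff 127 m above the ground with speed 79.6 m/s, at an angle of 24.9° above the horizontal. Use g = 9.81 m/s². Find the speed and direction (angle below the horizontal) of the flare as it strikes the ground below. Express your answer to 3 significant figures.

94.0 m/s at 39.8° below the horizontal

v_x = 79.6 cos 24.9° = 72.20 m/s (constant).
|v_y| at impact = √((33.51)² + 2×9.81×127) = 60.12 m/s.
Speed = √(72.20² + 60.12²) = 94.0 m/s; angle = arctan(60.12/72.20) = 39.8° below horizontal.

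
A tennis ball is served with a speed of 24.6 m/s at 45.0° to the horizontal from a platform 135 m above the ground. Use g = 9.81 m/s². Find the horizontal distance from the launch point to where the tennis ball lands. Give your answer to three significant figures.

127 m

Components: v_x = 24.6 cos 45.0° = 17.39 m/s, v_y = 24.6 sin 45.0° = 17.39 m/s.
Vertical: 0 = 135 + 17.39 t − ½(9.81) t² ⇒ 4.905 t² − 17.39 t − 135 = 0.
t = [17.39 + √(302.4 + 2649)] / 9.810 = 7.311 s.
Horizontal: R = v_x · t = 17.39 × 7.311 = 127 m.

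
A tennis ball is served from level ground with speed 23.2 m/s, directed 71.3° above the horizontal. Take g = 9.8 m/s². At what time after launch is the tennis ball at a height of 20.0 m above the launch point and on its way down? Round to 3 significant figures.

v_y0 = 23.2 sin 71.3° = 21.98 m/s.
Set y = v_y0 t − ½ g t² = 20.0: 4.900 t² − 21.98 t + 20.0 = 0.
t = [21.98 ± √(483.1 − 392.0)] / 9.8 = (21.98 ± 9.545) / 9.8, giving t = 1.27 s or t = 3.22 s.
On the way down corresponds to the larger root: t = 3.22 s.

3.22 s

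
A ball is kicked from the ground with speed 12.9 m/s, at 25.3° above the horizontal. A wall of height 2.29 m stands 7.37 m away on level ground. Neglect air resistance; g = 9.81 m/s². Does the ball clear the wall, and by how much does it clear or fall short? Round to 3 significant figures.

v_x = 12.9 cos 25.3° = 11.66 m/s; v_y0 = 12.9 sin 25.3° = 5.513 m/s.
Time to reach the wall: t = 7.37 / 11.66 = 0.6321 s.
Height at that point: y = 5.513×0.6321 − 4.905×0.6321² = 1.525 m.
That is 2.29 − 1.525 = 0.765 m below the top of the wall, so the ball does not clear it.

No — it falls 0.765 m short of clearing the wall.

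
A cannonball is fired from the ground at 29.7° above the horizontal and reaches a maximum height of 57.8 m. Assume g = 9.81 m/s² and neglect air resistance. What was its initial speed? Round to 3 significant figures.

68.0 m/s

At maximum height v_y = 0, so (v₀ sin θ)² = 2 g H.
v₀ sin 29.7° = √(2 × 9.81 × 57.8) = 33.68 m/s.
v₀ = 33.68 / sin 29.7° = 33.68 / 0.4955 = 68.0 m/s.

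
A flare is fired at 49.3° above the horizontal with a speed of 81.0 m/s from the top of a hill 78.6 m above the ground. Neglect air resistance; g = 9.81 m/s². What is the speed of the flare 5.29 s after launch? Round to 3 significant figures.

v_x = 81.0 cos 49.3° = 52.82 m/s (constant).
v_y(t) = 81.0 sin 49.3° − g t = 61.41 − 9.81 × 5.29 = 9.515 m/s.
Speed = √(v_x² + v_y²) = √(2790 + 90.54) = 53.7 m/s.

53.7 m/s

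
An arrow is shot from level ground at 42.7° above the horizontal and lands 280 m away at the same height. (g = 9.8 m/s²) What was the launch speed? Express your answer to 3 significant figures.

52.5 m/s

On level ground, R = v₀² sin(2θ) / g, so v₀ = √(R g / sin 2θ).
sin(2 × 42.7°) = 0.9968.
v₀ = √(280 × 9.8 / 0.9968) = √2753 = 52.5 m/s.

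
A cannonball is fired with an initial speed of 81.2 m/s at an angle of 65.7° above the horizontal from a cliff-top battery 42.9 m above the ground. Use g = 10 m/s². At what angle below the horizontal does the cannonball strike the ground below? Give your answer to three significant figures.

v_x = 81.2 cos 65.7° = 33.41 m/s.
At impact |v_y| = √(v_y0² + 2 g h) = √(74.01² + 2×10×42.9) = 79.60 m/s.
Angle below horizontal = arctan(|v_y| / v_x) = arctan(79.60 / 33.41) = 67.2°.

67.2°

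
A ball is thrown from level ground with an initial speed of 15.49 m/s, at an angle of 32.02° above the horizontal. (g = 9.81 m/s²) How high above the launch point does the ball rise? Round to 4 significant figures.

3.438 m

Vertical component of launch velocity: v_y = 15.49 sin 32.02° = 8.2130 m/s.
At the highest point the vertical velocity is zero, so v_y² = 2 g h_max.
h_max = (8.2130)² / (2 × 9.81) = 67.453 / 19.62 = 3.438 m.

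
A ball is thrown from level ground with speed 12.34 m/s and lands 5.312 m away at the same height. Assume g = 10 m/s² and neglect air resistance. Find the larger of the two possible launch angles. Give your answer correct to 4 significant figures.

79.79°

Level-ground range: R = v₀² sin(2θ)/g ⇒ sin 2θ = R g / v₀² = 5.312×10/12.34² = 0.3488.
2θ = arcsin(0.3488) = 20.414° or 180° − 20.414° = 159.586°.
So θ = 10.21° or θ = 79.79°.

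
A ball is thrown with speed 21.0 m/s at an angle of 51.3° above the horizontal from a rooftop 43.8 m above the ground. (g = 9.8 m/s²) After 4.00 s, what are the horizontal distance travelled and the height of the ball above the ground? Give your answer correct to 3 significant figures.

x = 52.5 m, y = 31.0 m

v_x = 21.0 cos 51.3° = 13.13 m/s; v_y0 = 21.0 sin 51.3° = 16.39 m/s.
x = v_x t = 13.13 × 4.00 = 52.5 m.
y = 43.8 + v_y0 t − ½ g t² = 31.0 m.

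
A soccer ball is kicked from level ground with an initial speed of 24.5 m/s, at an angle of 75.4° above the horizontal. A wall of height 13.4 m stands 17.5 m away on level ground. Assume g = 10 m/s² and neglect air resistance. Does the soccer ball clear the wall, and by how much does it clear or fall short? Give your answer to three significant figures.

Yes — it clears the wall by 13.6 m.

v_x = 24.5 cos 75.4° = 6.176 m/s; v_y0 = 24.5 sin 75.4° = 23.71 m/s.
Time to reach the wall: t = 17.5 / 6.176 = 2.834 s.
Height at that point: y = 23.71×2.834 − 5.000×2.834² = 27.04 m.
That is 27.04 − 13.4 = 13.6 m above the top of the wall, so the soccer ball clears it.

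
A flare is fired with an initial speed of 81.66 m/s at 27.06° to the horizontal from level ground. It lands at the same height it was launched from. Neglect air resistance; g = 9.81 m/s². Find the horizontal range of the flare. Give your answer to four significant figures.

Components: v_x = 81.66 cos 27.06° = 72.721 m/s, v_y = 81.66 sin 27.06° = 37.149 m/s.
Time of flight (same landing height): t = 2 v_y / g = 2 × 37.149 / 9.81 = 7.5737 s.
Range: R = v_x · t = 72.721 × 7.5737 = 550.8 m.

550.8 m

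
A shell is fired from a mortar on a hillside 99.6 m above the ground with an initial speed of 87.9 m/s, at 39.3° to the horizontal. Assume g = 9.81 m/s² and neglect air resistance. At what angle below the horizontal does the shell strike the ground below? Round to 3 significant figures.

v_x = 87.9 cos 39.3° = 68.02 m/s.
At impact |v_y| = √(v_y0² + 2 g h) = √(55.67² + 2×9.81×99.6) = 71.09 m/s.
Angle below horizontal = arctan(|v_y| / v_x) = arctan(71.09 / 68.02) = 46.3°.

46.3°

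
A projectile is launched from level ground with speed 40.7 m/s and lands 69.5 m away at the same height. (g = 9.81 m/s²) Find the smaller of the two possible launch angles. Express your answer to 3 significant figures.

Level-ground range: R = v₀² sin(2θ)/g ⇒ sin 2θ = R g / v₀² = 69.5×9.81/40.7² = 0.4116.
2θ = arcsin(0.4116) = 24.31° or 180° − 24.31° = 155.69°.
So θ = 12.2° or θ = 77.8°.

12.2°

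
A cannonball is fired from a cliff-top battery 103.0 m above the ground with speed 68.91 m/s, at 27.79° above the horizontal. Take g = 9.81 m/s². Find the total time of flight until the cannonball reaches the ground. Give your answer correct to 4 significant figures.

Vertical component: v_y = 68.91 sin 27.79° = 32.128 m/s.
Taking up as positive with launch at y = 103.0 m, landing at y = 0: 0 = 103.0 + 32.128 t − ½(9.81) t².
Solving 4.905 t² − 32.128 t − 103.0 = 0 gives t = [32.128 + √(32.128² + 4·4.905·103.0)] / 9.810 = 8.908 s.

8.908 s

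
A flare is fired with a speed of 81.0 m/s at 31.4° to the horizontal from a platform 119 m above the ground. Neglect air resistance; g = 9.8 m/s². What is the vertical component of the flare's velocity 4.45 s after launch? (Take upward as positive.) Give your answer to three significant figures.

Initial vertical component: v_y0 = 81.0 sin 31.4° = 42.20 m/s.
v_y(t) = v_y0 − g t = 42.20 − 9.8 × 4.45 = -1.41 m/s.

-1.41 m/s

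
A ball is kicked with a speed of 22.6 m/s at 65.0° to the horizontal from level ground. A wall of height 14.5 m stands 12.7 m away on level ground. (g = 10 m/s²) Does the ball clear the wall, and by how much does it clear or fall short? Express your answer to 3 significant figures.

v_x = 22.6 cos 65.0° = 9.551 m/s; v_y0 = 22.6 sin 65.0° = 20.48 m/s.
Time to reach the wall: t = 12.7 / 9.551 = 1.330 s.
Height at that point: y = 20.48×1.330 − 5.000×1.330² = 18.39 m.
That is 18.39 − 14.5 = 3.89 m above the top of the wall, so the ball clears it.

Yes — it clears the wall by 3.89 m.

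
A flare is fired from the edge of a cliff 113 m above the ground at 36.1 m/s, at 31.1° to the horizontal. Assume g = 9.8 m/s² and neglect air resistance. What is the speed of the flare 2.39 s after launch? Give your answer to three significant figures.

31.3 m/s

v_x = 36.1 cos 31.1° = 30.91 m/s (constant).
v_y(t) = 36.1 sin 31.1° − g t = 18.65 − 9.8 × 2.39 = -4.772 m/s.
Speed = √(v_x² + v_y²) = √(955.4 + 22.77) = 31.3 m/s.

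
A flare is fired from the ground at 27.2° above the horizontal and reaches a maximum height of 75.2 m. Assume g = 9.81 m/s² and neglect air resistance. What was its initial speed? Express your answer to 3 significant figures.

84.0 m/s

At maximum height v_y = 0, so (v₀ sin θ)² = 2 g H.
v₀ sin 27.2° = √(2 × 9.81 × 75.2) = 38.41 m/s.
v₀ = 38.41 / sin 27.2° = 38.41 / 0.4571 = 84.0 m/s.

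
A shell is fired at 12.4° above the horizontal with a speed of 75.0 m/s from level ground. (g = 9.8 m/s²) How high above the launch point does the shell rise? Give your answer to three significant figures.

13.2 m

Vertical component of launch velocity: v_y = 75.0 sin 12.4° = 16.11 m/s.
At the highest point the vertical velocity is zero, so v_y² = 2 g h_max.
h_max = (16.11)² / (2 × 9.8) = 259.5 / 19.60 = 13.2 m.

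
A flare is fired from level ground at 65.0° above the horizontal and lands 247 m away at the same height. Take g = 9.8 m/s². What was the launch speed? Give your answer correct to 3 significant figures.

56.2 m/s

On level ground, R = v₀² sin(2θ) / g, so v₀ = √(R g / sin 2θ).
sin(2 × 65.0°) = 0.7660.
v₀ = √(247 × 9.8 / 0.7660) = √3160 = 56.2 m/s.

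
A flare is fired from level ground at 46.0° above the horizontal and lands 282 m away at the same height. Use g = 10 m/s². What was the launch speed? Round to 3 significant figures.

53.1 m/s

On level ground, R = v₀² sin(2θ) / g, so v₀ = √(R g / sin 2θ).
sin(2 × 46.0°) = 0.9994.
v₀ = √(282 × 10 / 0.9994) = √2822 = 53.1 m/s.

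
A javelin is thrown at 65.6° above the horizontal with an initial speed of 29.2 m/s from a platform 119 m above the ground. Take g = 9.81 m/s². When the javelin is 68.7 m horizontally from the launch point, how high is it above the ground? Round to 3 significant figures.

111 m

v_x = 29.2 cos 65.6° = 12.06 m/s, v_y0 = 29.2 sin 65.6° = 26.59 m/s.
Time to reach x = 68.7 m: t = x / v_x = 68.7 / 12.06 = 5.697 s.
y = 119 + v_y0 t − ½ g t² = 119 + 26.59×5.697 − 4.905×5.697² = 111 m.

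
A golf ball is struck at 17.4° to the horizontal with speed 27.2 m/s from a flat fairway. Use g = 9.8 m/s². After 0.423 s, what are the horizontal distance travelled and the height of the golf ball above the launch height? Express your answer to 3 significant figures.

x = 11.0 m, y = 2.56 m

v_x = 27.2 cos 17.4° = 25.96 m/s; v_y0 = 27.2 sin 17.4° = 8.134 m/s.
x = v_x t = 25.96 × 0.423 = 11.0 m.
y = v_y0 t − ½ g t² = 8.134×0.423 − 4.900×0.423² = 2.56 m.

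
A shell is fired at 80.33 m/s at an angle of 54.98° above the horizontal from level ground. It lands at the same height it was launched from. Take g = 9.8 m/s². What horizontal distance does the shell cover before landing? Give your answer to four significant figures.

Components: v_x = 80.33 cos 54.98° = 46.098 m/s, v_y = 80.33 sin 54.98° = 65.786 m/s.
Time of flight (same landing height): t = 2 v_y / g = 2 × 65.786 / 9.8 = 13.426 s.
Range: R = v_x · t = 46.098 × 13.426 = 618.9 m.

618.9 m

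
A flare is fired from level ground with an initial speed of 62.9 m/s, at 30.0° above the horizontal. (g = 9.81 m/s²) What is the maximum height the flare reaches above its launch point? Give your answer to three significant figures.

50.4 m

Vertical component of launch velocity: v_y = 62.9 sin 30.0° = 31.45 m/s.
At the highest point the vertical velocity is zero, so v_y² = 2 g h_max.
h_max = (31.45)² / (2 × 9.81) = 989.1 / 19.62 = 50.4 m.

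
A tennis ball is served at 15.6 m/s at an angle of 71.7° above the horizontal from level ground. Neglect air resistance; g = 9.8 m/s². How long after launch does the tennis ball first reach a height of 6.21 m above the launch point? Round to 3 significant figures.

v_y0 = 15.6 sin 71.7° = 14.81 m/s.
Set y = v_y0 t − ½ g t² = 6.21: 4.900 t² − 14.81 t + 6.21 = 0.
t = [14.81 ± √(219.3 − 121.7)] / 9.8 = (14.81 ± 9.879) / 9.8, giving t = 0.503 s or t = 2.52 s.
The tennis ball is on the way up at the first time, so t = 0.503 s.

0.503 s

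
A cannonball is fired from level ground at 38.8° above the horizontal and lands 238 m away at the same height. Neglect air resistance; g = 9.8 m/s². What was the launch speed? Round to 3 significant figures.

On level ground, R = v₀² sin(2θ) / g, so v₀ = √(R g / sin 2θ).
sin(2 × 38.8°) = 0.9767.
v₀ = √(238 × 9.8 / 0.9767) = √2388 = 48.9 m/s.

48.9 m/s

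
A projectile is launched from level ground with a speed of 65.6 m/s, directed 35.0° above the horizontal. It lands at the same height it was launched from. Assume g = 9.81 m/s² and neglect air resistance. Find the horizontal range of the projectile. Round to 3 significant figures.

Components: v_x = 65.6 cos 35.0° = 53.74 m/s, v_y = 65.6 sin 35.0° = 37.63 m/s.
Time of flight (same landing height): t = 2 v_y / g = 2 × 37.63 / 9.81 = 7.672 s.
Range: R = v_x · t = 53.74 × 7.672 = 412 m.

412 m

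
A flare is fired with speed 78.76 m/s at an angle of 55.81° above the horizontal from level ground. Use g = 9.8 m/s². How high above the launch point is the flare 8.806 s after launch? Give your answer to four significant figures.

v_y0 = 78.76 sin 55.81° = 65.149 m/s.
y(t) = v_y0 t − ½ g t² = 65.149×8.806 − 4.900×8.806² = 193.7 m.

193.7 m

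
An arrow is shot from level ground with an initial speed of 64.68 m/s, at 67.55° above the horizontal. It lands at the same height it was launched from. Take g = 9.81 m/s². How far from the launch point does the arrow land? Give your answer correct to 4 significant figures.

For level ground, R = v₀² sin(2θ) / g.
sin(2 × 67.55°) = sin 135.10° = 0.7059.
R = (64.68)² × 0.7059 / 9.81 = 301.0 m.

301.0 m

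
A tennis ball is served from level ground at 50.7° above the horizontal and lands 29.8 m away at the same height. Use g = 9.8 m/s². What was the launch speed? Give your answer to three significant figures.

17.3 m/s

On level ground, R = v₀² sin(2θ) / g, so v₀ = √(R g / sin 2θ).
sin(2 × 50.7°) = 0.9803.
v₀ = √(29.8 × 9.8 / 0.9803) = √297.9 = 17.3 m/s.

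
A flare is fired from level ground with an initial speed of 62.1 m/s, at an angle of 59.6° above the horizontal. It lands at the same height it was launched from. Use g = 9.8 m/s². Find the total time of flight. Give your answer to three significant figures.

Vertical component: v_y = 62.1 sin 59.6° = 53.56 m/s.
For a projectile landing at launch height, time of flight is t = 2 v_y / g = 2 × 53.56 / 9.8 = 10.9 s.

10.9 s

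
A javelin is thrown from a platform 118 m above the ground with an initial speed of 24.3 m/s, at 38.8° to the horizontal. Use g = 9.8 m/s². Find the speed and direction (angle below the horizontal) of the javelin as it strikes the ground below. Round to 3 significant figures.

53.9 m/s at 69.4° below the horizontal

v_x = 24.3 cos 38.8° = 18.94 m/s (constant).
|v_y| at impact = √((15.23)² + 2×9.8×118) = 50.45 m/s.
Speed = √(18.94² + 50.45²) = 53.9 m/s; angle = arctan(50.45/18.94) = 69.4° below horizontal.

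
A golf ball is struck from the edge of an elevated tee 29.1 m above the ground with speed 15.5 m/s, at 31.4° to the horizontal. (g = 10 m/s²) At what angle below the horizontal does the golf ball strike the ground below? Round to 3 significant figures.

62.5°

v_x = 15.5 cos 31.4° = 13.23 m/s.
At impact |v_y| = √(v_y0² + 2 g h) = √(8.076² + 2×10×29.1) = 25.44 m/s.
Angle below horizontal = arctan(|v_y| / v_x) = arctan(25.44 / 13.23) = 62.5°.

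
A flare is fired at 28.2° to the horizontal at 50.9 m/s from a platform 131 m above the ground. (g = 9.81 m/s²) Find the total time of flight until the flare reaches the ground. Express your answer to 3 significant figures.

Vertical component: v_y = 50.9 sin 28.2° = 24.05 m/s.
Taking up as positive with launch at y = 131 m, landing at y = 0: 0 = 131 + 24.05 t − ½(9.81) t².
Solving 4.905 t² − 24.05 t − 131 = 0 gives t = [24.05 + √(24.05² + 4·4.905·131)] / 9.810 = 8.17 s.

8.17 s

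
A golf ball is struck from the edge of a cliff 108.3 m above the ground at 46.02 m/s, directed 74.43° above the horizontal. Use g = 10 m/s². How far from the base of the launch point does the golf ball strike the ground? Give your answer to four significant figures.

Components: v_x = 46.02 cos 74.43° = 12.352 m/s, v_y = 46.02 sin 74.43° = 44.331 m/s.
Vertical: 0 = 108.3 + 44.331 t − ½(10) t² ⇒ 5.000 t² − 44.331 t − 108.3 = 0.
t = [44.331 + √(1965.2 + 2166.0)] / 10.00 = 10.861 s.
Horizontal: R = v_x · t = 12.352 × 10.861 = 134.2 m.

134.2 m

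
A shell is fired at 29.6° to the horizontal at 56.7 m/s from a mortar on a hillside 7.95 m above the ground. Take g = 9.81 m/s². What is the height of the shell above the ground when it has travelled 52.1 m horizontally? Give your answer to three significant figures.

32.1 m

v_x = 56.7 cos 29.6° = 49.30 m/s, v_y0 = 56.7 sin 29.6° = 28.01 m/s.
Time to reach x = 52.1 m: t = x / v_x = 52.1 / 49.30 = 1.057 s.
y = 7.95 + v_y0 t − ½ g t² = 7.95 + 28.01×1.057 − 4.905×1.057² = 32.1 m.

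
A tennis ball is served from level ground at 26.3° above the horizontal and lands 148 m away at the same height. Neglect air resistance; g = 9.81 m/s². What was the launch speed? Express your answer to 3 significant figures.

On level ground, R = v₀² sin(2θ) / g, so v₀ = √(R g / sin 2θ).
sin(2 × 26.3°) = 0.7944.
v₀ = √(148 × 9.81 / 0.7944) = √1828 = 42.8 m/s.

42.8 m/s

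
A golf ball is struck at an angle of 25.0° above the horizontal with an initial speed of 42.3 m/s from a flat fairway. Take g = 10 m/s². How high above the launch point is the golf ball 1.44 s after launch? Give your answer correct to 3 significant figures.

v_y0 = 42.3 sin 25.0° = 17.88 m/s.
y(t) = v_y0 t − ½ g t² = 17.88×1.44 − 5.000×1.44² = 15.4 m.

15.4 m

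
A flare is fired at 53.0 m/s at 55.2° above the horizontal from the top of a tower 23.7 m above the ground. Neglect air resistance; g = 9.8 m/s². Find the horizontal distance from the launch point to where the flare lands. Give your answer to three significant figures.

284 m

Components: v_x = 53.0 cos 55.2° = 30.25 m/s, v_y = 53.0 sin 55.2° = 43.52 m/s.
Vertical: 0 = 23.7 + 43.52 t − ½(9.8) t² ⇒ 4.900 t² − 43.52 t − 23.7 = 0.
t = [43.52 + √(1894 + 464.5)] / 9.800 = 9.396 s.
Horizontal: R = v_x · t = 30.25 × 9.396 = 284 m.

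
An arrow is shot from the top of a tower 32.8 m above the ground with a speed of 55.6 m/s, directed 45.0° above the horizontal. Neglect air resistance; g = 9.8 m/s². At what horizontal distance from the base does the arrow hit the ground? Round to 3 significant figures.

Components: v_x = 55.6 cos 45.0° = 39.32 m/s, v_y = 55.6 sin 45.0° = 39.32 m/s.
Vertical: 0 = 32.8 + 39.32 t − ½(9.8) t² ⇒ 4.900 t² − 39.32 t − 32.8 = 0.
t = [39.32 + √(1546 + 642.9)] / 9.800 = 8.786 s.
Horizontal: R = v_x · t = 39.32 × 8.786 = 345 m.

345 m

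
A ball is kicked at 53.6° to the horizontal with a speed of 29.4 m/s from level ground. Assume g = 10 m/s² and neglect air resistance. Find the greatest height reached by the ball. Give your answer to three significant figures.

28.0 m

Vertical component of launch velocity: v_y = 29.4 sin 53.6° = 23.66 m/s.
At the highest point the vertical velocity is zero, so v_y² = 2 g h_max.
h_max = (23.66)² / (2 × 10) = 559.8 / 20.00 = 28.0 m.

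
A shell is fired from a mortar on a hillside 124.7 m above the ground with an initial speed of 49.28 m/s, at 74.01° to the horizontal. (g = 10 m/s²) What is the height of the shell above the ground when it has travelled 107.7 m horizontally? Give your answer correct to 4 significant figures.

185.8 m

v_x = 49.28 cos 74.01° = 13.575 m/s, v_y0 = 49.28 sin 74.01° = 47.373 m/s.
Time to reach x = 107.7 m: t = x / v_x = 107.7 / 13.575 = 7.9337 s.
y = 124.7 + v_y0 t − ½ g t² = 124.7 + 47.373×7.9337 − 5.000×7.9337² = 185.8 m.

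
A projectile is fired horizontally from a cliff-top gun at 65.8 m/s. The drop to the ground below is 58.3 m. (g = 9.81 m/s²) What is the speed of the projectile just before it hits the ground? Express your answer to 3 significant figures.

Fall time: t = √(2 × 58.3 / 9.81) = 3.448 s.
At impact: v_x = 65.8 m/s (unchanged), v_y = g t = 9.81 × 3.448 = 33.82 m/s.
Speed = √(v_x² + v_y²) = √(4330 + 1144) = 74.0 m/s.

74.0 m/s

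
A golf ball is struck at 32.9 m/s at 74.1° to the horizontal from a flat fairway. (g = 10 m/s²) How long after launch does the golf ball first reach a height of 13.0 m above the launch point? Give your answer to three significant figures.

0.442 s

v_y0 = 32.9 sin 74.1° = 31.64 m/s.
Set y = v_y0 t − ½ g t² = 13.0: 5.000 t² − 31.64 t + 13.0 = 0.
t = [31.64 ± √(1001 − 260.0)] / 10 = (31.64 ± 27.22) / 10, giving t = 0.442 s or t = 5.89 s.
The golf ball is on the way up at the first time, so t = 0.442 s.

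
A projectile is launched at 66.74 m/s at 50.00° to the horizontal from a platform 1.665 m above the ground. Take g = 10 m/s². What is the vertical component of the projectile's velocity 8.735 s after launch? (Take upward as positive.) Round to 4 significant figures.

Initial vertical component: v_y0 = 66.74 sin 50.00° = 51.126 m/s.
v_y(t) = v_y0 − g t = 51.126 − 10 × 8.735 = -36.22 m/s.

-36.22 m/s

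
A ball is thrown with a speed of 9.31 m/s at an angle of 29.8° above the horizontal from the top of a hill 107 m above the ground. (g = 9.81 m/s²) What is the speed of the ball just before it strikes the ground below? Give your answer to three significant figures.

v_x = 9.31 cos 29.8° = 8.079 m/s is unchanged throughout.
For the vertical component, v_y² = v_y0² + 2 g h = (4.627)² + 2×9.81×107 = 2121, so |v_y| = 46.05 m/s.
Impact speed = √(v_x² + v_y²) = √(65.27 + 2121) = 46.8 m/s.

46.8 m/s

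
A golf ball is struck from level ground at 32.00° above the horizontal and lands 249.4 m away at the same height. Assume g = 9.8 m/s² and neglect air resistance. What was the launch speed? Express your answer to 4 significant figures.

On level ground, R = v₀² sin(2θ) / g, so v₀ = √(R g / sin 2θ).
sin(2 × 32.00°) = 0.8988.
v₀ = √(249.4 × 9.8 / 0.8988) = √2719.3 = 52.15 m/s.

52.15 m/s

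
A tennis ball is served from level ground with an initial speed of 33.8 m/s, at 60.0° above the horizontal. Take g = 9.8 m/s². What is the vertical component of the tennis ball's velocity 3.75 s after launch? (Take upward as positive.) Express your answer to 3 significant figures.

-7.48 m/s

Initial vertical component: v_y0 = 33.8 sin 60.0° = 29.27 m/s.
v_y(t) = v_y0 − g t = 29.27 − 9.8 × 3.75 = -7.48 m/s.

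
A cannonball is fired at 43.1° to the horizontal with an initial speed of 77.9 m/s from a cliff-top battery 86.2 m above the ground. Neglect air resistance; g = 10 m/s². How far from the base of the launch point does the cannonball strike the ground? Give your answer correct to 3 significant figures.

687 m

Components: v_x = 77.9 cos 43.1° = 56.88 m/s, v_y = 77.9 sin 43.1° = 53.23 m/s.
Vertical: 0 = 86.2 + 53.23 t − ½(10) t² ⇒ 5.000 t² − 53.23 t − 86.2 = 0.
t = [53.23 + √(2833 + 1724)] / 10.00 = 12.07 s.
Horizontal: R = v_x · t = 56.88 × 12.07 = 687 m.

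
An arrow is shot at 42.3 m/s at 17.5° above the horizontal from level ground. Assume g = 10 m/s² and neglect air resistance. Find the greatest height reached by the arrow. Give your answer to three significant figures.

Vertical component of launch velocity: v_y = 42.3 sin 17.5° = 12.72 m/s.
At the highest point the vertical velocity is zero, so v_y² = 2 g h_max.
h_max = (12.72)² / (2 × 10) = 161.8 / 20.00 = 8.09 m.

8.09 m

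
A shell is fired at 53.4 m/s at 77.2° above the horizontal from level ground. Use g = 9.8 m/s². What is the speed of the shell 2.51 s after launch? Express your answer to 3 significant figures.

v_x = 53.4 cos 77.2° = 11.83 m/s (constant).
v_y(t) = 53.4 sin 77.2° − g t = 52.07 − 9.8 × 2.51 = 27.47 m/s.
Speed = √(v_x² + v_y²) = √(139.9 + 754.6) = 29.9 m/s.

29.9 m/s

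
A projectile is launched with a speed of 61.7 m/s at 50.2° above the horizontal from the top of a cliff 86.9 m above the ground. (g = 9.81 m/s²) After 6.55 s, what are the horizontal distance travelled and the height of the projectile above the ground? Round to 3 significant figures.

v_x = 61.7 cos 50.2° = 39.49 m/s; v_y0 = 61.7 sin 50.2° = 47.40 m/s.
x = v_x t = 39.49 × 6.55 = 259 m.
y = 86.9 + v_y0 t − ½ g t² = 187 m.

x = 259 m, y = 187 m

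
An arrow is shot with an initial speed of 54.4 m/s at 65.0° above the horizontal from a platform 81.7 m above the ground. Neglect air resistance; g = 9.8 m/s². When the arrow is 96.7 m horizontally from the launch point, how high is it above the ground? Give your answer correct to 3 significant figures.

v_x = 54.4 cos 65.0° = 22.99 m/s, v_y0 = 54.4 sin 65.0° = 49.30 m/s.
Time to reach x = 96.7 m: t = x / v_x = 96.7 / 22.99 = 4.206 s.
y = 81.7 + v_y0 t − ½ g t² = 81.7 + 49.30×4.206 − 4.900×4.206² = 202 m.

202 m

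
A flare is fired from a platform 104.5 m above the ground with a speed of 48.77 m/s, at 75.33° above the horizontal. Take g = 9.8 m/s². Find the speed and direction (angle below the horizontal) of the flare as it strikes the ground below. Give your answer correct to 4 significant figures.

66.53 m/s at 79.30° below the horizontal

v_x = 48.77 cos 75.33° = 12.351 m/s (constant).
|v_y| at impact = √((47.180)² + 2×9.8×104.5) = 65.377 m/s.
Speed = √(12.351² + 65.377²) = 66.53 m/s; angle = arctan(65.377/12.351) = 79.30° below horizontal.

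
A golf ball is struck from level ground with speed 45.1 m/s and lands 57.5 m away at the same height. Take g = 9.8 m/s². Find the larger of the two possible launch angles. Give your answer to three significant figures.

Level-ground range: R = v₀² sin(2θ)/g ⇒ sin 2θ = R g / v₀² = 57.5×9.8/45.1² = 0.2770.
2θ = arcsin(0.2770) = 16.08° or 180° − 16.08° = 163.92°.
So θ = 8.04° or θ = 82.0°.

82.0°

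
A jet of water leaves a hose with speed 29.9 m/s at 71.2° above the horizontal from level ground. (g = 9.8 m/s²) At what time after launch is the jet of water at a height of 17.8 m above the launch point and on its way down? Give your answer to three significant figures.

v_y0 = 29.9 sin 71.2° = 28.30 m/s.
Set y = v_y0 t − ½ g t² = 17.8: 4.900 t² − 28.30 t + 17.8 = 0.
t = [28.30 ± √(800.9 − 348.9)] / 9.8 = (28.30 ± 21.26) / 9.8, giving t = 0.718 s or t = 5.06 s.
On the way down corresponds to the larger root: t = 5.06 s.

5.06 s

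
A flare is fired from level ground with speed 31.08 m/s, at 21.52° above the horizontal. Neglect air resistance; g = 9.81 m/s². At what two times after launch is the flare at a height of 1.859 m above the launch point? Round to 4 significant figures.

0.1765 s and 2.148 s

v_y0 = 31.08 sin 21.52° = 11.401 m/s.
Set y = v_y0 t − ½ g t² = 1.859: 4.905 t² − 11.401 t + 1.859 = 0.
t = [11.401 ± √(129.98 − 36.474)] / 9.81 = (11.401 ± 9.6699) / 9.81, giving t = 0.1765 s or t = 2.148 s.
So the flare is at 1.859 m at t = 0.1765 s (rising) and t = 2.148 s (falling).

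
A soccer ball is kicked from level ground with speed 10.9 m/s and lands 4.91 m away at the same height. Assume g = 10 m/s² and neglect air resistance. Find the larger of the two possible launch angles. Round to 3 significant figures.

Level-ground range: R = v₀² sin(2θ)/g ⇒ sin 2θ = R g / v₀² = 4.91×10/10.9² = 0.4133.
2θ = arcsin(0.4133) = 24.41° or 180° − 24.41° = 155.59°.
So θ = 12.2° or θ = 77.8°.

77.8°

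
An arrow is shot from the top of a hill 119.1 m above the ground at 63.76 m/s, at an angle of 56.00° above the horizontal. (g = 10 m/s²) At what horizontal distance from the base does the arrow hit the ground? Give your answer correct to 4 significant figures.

Components: v_x = 63.76 cos 56.00° = 35.654 m/s, v_y = 63.76 sin 56.00° = 52.859 m/s.
Vertical: 0 = 119.1 + 52.859 t − ½(10) t² ⇒ 5.000 t² − 52.859 t − 119.1 = 0.
t = [52.859 + √(2794.1 + 2382.0)] / 10.00 = 12.480 s.
Horizontal: R = v_x · t = 35.654 × 12.480 = 445.0 m.

445.0 m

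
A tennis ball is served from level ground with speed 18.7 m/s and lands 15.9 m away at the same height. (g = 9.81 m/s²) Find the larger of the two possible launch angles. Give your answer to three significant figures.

76.8°

Level-ground range: R = v₀² sin(2θ)/g ⇒ sin 2θ = R g / v₀² = 15.9×9.81/18.7² = 0.4460.
2θ = arcsin(0.4460) = 26.49° or 180° − 26.49° = 153.51°.
So θ = 13.2° or θ = 76.8°.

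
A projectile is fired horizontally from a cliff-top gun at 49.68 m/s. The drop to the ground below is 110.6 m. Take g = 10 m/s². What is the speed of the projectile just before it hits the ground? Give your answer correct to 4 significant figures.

68.41 m/s

Fall time: t = √(2 × 110.6 / 10) = 4.7032 s.
At impact: v_x = 49.68 m/s (unchanged), v_y = g t = 10 × 4.7032 = 47.032 m/s.
Speed = √(v_x² + v_y²) = √(2468.1 + 2212.0) = 68.41 m/s.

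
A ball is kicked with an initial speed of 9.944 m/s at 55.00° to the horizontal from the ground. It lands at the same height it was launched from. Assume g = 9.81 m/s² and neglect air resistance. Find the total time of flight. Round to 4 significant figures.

Vertical component: v_y = 9.944 sin 55.00° = 8.1456 m/s.
For a projectile landing at launch height, time of flight is t = 2 v_y / g = 2 × 8.1456 / 9.81 = 1.661 s.

1.661 s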